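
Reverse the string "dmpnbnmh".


Input: dmpnbnmh
Reading characters right to left:
  Position 7: 'h'
  Position 6: 'm'
  Position 5: 'n'
  Position 4: 'b'
  Position 3: 'n'
  Position 2: 'p'
  Position 1: 'm'
  Position 0: 'd'
Reversed: hmnbnpmd

hmnbnpmd


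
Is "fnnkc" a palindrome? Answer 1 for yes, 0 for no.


Input: fnnkc
Reversed: cknnf
  Compare pos 0 ('f') with pos 4 ('c'): MISMATCH
  Compare pos 1 ('n') with pos 3 ('k'): MISMATCH
Result: not a palindrome

0


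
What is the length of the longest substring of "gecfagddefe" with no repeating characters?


Input: "gecfagddefe"
Sliding window (track last position of each char):
  Position 0 ('g'): window [0,0] length 1 -- new best
  Position 1 ('e'): window [0,1] length 2 -- new best
  Position 2 ('c'): window [0,2] length 3 -- new best
  Position 3 ('f'): window [0,3] length 4 -- new best
  Position 4 ('a'): window [0,4] length 5 -- new best
  Position 5 ('g'): repeat (last at 0), move window start to 1
  Position 5 ('g'): window [1,5] length 5
  Position 6 ('d'): window [1,6] length 6 -- new best
  Position 7 ('d'): repeat (last at 6), move window start to 7
  Position 7 ('d'): window [7,7] length 1
  Position 8 ('e'): window [7,8] length 2
  Position 9 ('f'): window [7,9] length 3
  Position 10 ('e'): repeat (last at 8), move window start to 9
  Position 10 ('e'): window [9,10] length 2
Longest substring with no repeats: "ecfagd" with length 6

6


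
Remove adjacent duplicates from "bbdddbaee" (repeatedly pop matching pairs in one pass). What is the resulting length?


Input: bbdddbaee
Stack-based adjacent duplicate removal:
  Read 'b': push. Stack: b
  Read 'b': matches stack top 'b' => pop. Stack: (empty)
  Read 'd': push. Stack: d
  Read 'd': matches stack top 'd' => pop. Stack: (empty)
  Read 'd': push. Stack: d
  Read 'b': push. Stack: db
  Read 'a': push. Stack: dba
  Read 'e': push. Stack: dbae
  Read 'e': matches stack top 'e' => pop. Stack: dba
Final stack: "dba" (length 3)

3


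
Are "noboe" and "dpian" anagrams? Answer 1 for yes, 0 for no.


Strings: "noboe", "dpian"
Sorted first:  benoo
Sorted second: adinp
Differ at position 0: 'b' vs 'a' => not anagrams

0


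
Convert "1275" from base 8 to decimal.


Input: "1275" in base 8
Positional expansion:
  Digit '1' (value 1) x 8^3 = 512
  Digit '2' (value 2) x 8^2 = 128
  Digit '7' (value 7) x 8^1 = 56
  Digit '5' (value 5) x 8^0 = 5
Sum = 701

701


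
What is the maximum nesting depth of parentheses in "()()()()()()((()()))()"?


Input: "()()()()()()((()()))()"
Tracking depth:
  Position 0 '(': depth becomes 1
  Position 1 ')': depth becomes 0
  Position 2 '(': depth becomes 1
  Position 3 ')': depth becomes 0
  Position 4 '(': depth becomes 1
  Position 5 ')': depth becomes 0
  Position 6 '(': depth becomes 1
  Position 7 ')': depth becomes 0
  Position 8 '(': depth becomes 1
  Position 9 ')': depth becomes 0
  Position 10 '(': depth becomes 1
  Position 11 ')': depth becomes 0
  Position 12 '(': depth becomes 1
  Position 13 '(': depth becomes 2
  Position 14 '(': depth becomes 3
  Position 15 ')': depth becomes 2
  Position 16 '(': depth becomes 3
  Position 17 ')': depth becomes 2
  Position 18 ')': depth becomes 1
  Position 19 ')': depth becomes 0
  Position 20 '(': depth becomes 1
  Position 21 ')': depth becomes 0
Maximum depth reached: 3

3


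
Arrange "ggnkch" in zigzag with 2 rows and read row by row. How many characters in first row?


Zigzag "ggnkch" into 2 rows:
Placing characters:
  'g' => row 0
  'g' => row 1
  'n' => row 0
  'k' => row 1
  'c' => row 0
  'h' => row 1
Rows:
  Row 0: "gnc"
  Row 1: "gkh"
First row length: 3

3


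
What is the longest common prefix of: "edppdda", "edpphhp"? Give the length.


Words: edppdda, edpphhp
  Position 0: all 'e' => match
  Position 1: all 'd' => match
  Position 2: all 'p' => match
  Position 3: all 'p' => match
  Position 4: ('d', 'h') => mismatch, stop
LCP = "edpp" (length 4)

4


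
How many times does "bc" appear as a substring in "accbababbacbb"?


Searching for "bc" in "accbababbacbb"
Scanning each position:
  Position 0: "ac" => no
  Position 1: "cc" => no
  Position 2: "cb" => no
  Position 3: "ba" => no
  Position 4: "ab" => no
  Position 5: "ba" => no
  Position 6: "ab" => no
  Position 7: "bb" => no
  Position 8: "ba" => no
  Position 9: "ac" => no
  Position 10: "cb" => no
  Position 11: "bb" => no
Total occurrences: 0

0


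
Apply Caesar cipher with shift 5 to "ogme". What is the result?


Caesar cipher: shift "ogme" by 5
  'o' (pos 14) + 5 = pos 19 = 't'
  'g' (pos 6) + 5 = pos 11 = 'l'
  'm' (pos 12) + 5 = pos 17 = 'r'
  'e' (pos 4) + 5 = pos 9 = 'j'
Result: tlrj

tlrj


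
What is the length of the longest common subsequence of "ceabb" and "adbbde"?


LCS of "ceabb" and "adbbde"
DP table:
           a    d    b    b    d    e
      0    0    0    0    0    0    0
  c   0    0    0    0    0    0    0
  e   0    0    0    0    0    0    1
  a   0    1    1    1    1    1    1
  b   0    1    1    2    2    2    2
  b   0    1    1    2    3    3    3
LCS length = dp[5][6] = 3

3


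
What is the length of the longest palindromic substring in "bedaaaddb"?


Input: "bedaaaddb"
Checking substrings for palindromes:
  [2:7] "daaad" (len 5) => palindrome
  [3:6] "aaa" (len 3) => palindrome
  [3:5] "aa" (len 2) => palindrome
  [4:6] "aa" (len 2) => palindrome
  [6:8] "dd" (len 2) => palindrome
Longest palindromic substring: "daaad" with length 5

5


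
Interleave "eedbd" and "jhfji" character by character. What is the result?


Interleaving "eedbd" and "jhfji":
  Position 0: 'e' from first, 'j' from second => "ej"
  Position 1: 'e' from first, 'h' from second => "eh"
  Position 2: 'd' from first, 'f' from second => "df"
  Position 3: 'b' from first, 'j' from second => "bj"
  Position 4: 'd' from first, 'i' from second => "di"
Result: ejehdfbjdi

ejehdfbjdi


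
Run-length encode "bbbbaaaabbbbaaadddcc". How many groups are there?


Input: bbbbaaaabbbbaaadddcc
Scanning for consecutive runs:
  Group 1: 'b' x 4 (positions 0-3)
  Group 2: 'a' x 4 (positions 4-7)
  Group 3: 'b' x 4 (positions 8-11)
  Group 4: 'a' x 3 (positions 12-14)
  Group 5: 'd' x 3 (positions 15-17)
  Group 6: 'c' x 2 (positions 18-19)
Total groups: 6

6


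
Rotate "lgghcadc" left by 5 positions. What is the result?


Input: "lgghcadc", rotate left by 5
First 5 characters: "lgghc"
Remaining characters: "adc"
Concatenate remaining + first: "adc" + "lgghc" = "adclgghc"

adclgghc


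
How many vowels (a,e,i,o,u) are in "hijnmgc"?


Input: hijnmgc
Checking each character:
  'h' at position 0: consonant
  'i' at position 1: vowel (running total: 1)
  'j' at position 2: consonant
  'n' at position 3: consonant
  'm' at position 4: consonant
  'g' at position 5: consonant
  'c' at position 6: consonant
Total vowels: 1

1


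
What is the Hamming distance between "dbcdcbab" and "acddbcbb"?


Comparing "dbcdcbab" and "acddbcbb" position by position:
  Position 0: 'd' vs 'a' => differ
  Position 1: 'b' vs 'c' => differ
  Position 2: 'c' vs 'd' => differ
  Position 3: 'd' vs 'd' => same
  Position 4: 'c' vs 'b' => differ
  Position 5: 'b' vs 'c' => differ
  Position 6: 'a' vs 'b' => differ
  Position 7: 'b' vs 'b' => same
Total differences (Hamming distance): 6

6


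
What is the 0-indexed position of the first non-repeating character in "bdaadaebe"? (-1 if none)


Input: bdaadaebe
Character frequencies:
  'a': 3
  'b': 2
  'd': 2
  'e': 2
Scanning left to right for freq == 1:
  Position 0 ('b'): freq=2, skip
  Position 1 ('d'): freq=2, skip
  Position 2 ('a'): freq=3, skip
  Position 3 ('a'): freq=3, skip
  Position 4 ('d'): freq=2, skip
  Position 5 ('a'): freq=3, skip
  Position 6 ('e'): freq=2, skip
  Position 7 ('b'): freq=2, skip
  Position 8 ('e'): freq=2, skip
  No unique character found => answer = -1

-1


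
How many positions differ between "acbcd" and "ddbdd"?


Comparing "acbcd" and "ddbdd" position by position:
  Position 0: 'a' vs 'd' => DIFFER
  Position 1: 'c' vs 'd' => DIFFER
  Position 2: 'b' vs 'b' => same
  Position 3: 'c' vs 'd' => DIFFER
  Position 4: 'd' vs 'd' => same
Positions that differ: 3

3


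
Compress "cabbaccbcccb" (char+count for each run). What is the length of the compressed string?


Input: cabbaccbcccb
Runs:
  'c' x 1 => "c1"
  'a' x 1 => "a1"
  'b' x 2 => "b2"
  'a' x 1 => "a1"
  'c' x 2 => "c2"
  'b' x 1 => "b1"
  'c' x 3 => "c3"
  'b' x 1 => "b1"
Compressed: "c1a1b2a1c2b1c3b1"
Compressed length: 16

16


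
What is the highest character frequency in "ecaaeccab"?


Input: ecaaeccab
Character counts:
  'a': 3
  'b': 1
  'c': 3
  'e': 2
Maximum frequency: 3

3


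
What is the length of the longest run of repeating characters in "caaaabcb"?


Input: "caaaabcb"
Scanning for longest run:
  Position 1 ('a'): new char, reset run to 1
  Position 2 ('a'): continues run of 'a', length=2
  Position 3 ('a'): continues run of 'a', length=3
  Position 4 ('a'): continues run of 'a', length=4
  Position 5 ('b'): new char, reset run to 1
  Position 6 ('c'): new char, reset run to 1
  Position 7 ('b'): new char, reset run to 1
Longest run: 'a' with length 4

4


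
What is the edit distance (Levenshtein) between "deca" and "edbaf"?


Computing edit distance: "deca" -> "edbaf"
DP table:
           e    d    b    a    f
      0    1    2    3    4    5
  d   1    1    1    2    3    4
  e   2    1    2    2    3    4
  c   3    2    2    3    3    4
  a   4    3    3    3    3    4
Edit distance = dp[4][5] = 4

4


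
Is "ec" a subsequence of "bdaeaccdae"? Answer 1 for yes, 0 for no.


Check if "ec" is a subsequence of "bdaeaccdae"
Greedy scan:
  Position 0 ('b'): no match needed
  Position 1 ('d'): no match needed
  Position 2 ('a'): no match needed
  Position 3 ('e'): matches sub[0] = 'e'
  Position 4 ('a'): no match needed
  Position 5 ('c'): matches sub[1] = 'c'
  Position 6 ('c'): no match needed
  Position 7 ('d'): no match needed
  Position 8 ('a'): no match needed
  Position 9 ('e'): no match needed
All 2 characters matched => is a subsequence

1


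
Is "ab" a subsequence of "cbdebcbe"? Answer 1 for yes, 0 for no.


Check if "ab" is a subsequence of "cbdebcbe"
Greedy scan:
  Position 0 ('c'): no match needed
  Position 1 ('b'): no match needed
  Position 2 ('d'): no match needed
  Position 3 ('e'): no match needed
  Position 4 ('b'): no match needed
  Position 5 ('c'): no match needed
  Position 6 ('b'): no match needed
  Position 7 ('e'): no match needed
Only matched 0/2 characters => not a subsequence

0


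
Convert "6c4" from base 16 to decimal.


Input: "6c4" in base 16
Positional expansion:
  Digit '6' (value 6) x 16^2 = 1536
  Digit 'c' (value 12) x 16^1 = 192
  Digit '4' (value 4) x 16^0 = 4
Sum = 1732

1732


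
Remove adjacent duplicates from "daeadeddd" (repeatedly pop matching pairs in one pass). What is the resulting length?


Input: daeadeddd
Stack-based adjacent duplicate removal:
  Read 'd': push. Stack: d
  Read 'a': push. Stack: da
  Read 'e': push. Stack: dae
  Read 'a': push. Stack: daea
  Read 'd': push. Stack: daead
  Read 'e': push. Stack: daeade
  Read 'd': push. Stack: daeaded
  Read 'd': matches stack top 'd' => pop. Stack: daeade
  Read 'd': push. Stack: daeaded
Final stack: "daeaded" (length 7)

7


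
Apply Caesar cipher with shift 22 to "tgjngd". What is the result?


Caesar cipher: shift "tgjngd" by 22
  't' (pos 19) + 22 = pos 15 = 'p'
  'g' (pos 6) + 22 = pos 2 = 'c'
  'j' (pos 9) + 22 = pos 5 = 'f'
  'n' (pos 13) + 22 = pos 9 = 'j'
  'g' (pos 6) + 22 = pos 2 = 'c'
  'd' (pos 3) + 22 = pos 25 = 'z'
Result: pcfjcz

pcfjcz


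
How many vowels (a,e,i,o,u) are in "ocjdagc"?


Input: ocjdagc
Checking each character:
  'o' at position 0: vowel (running total: 1)
  'c' at position 1: consonant
  'j' at position 2: consonant
  'd' at position 3: consonant
  'a' at position 4: vowel (running total: 2)
  'g' at position 5: consonant
  'c' at position 6: consonant
Total vowels: 2

2


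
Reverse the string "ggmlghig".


Input: ggmlghig
Reading characters right to left:
  Position 7: 'g'
  Position 6: 'i'
  Position 5: 'h'
  Position 4: 'g'
  Position 3: 'l'
  Position 2: 'm'
  Position 1: 'g'
  Position 0: 'g'
Reversed: gihglmgg

gihglmgg


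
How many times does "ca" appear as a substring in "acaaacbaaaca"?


Searching for "ca" in "acaaacbaaaca"
Scanning each position:
  Position 0: "ac" => no
  Position 1: "ca" => MATCH
  Position 2: "aa" => no
  Position 3: "aa" => no
  Position 4: "ac" => no
  Position 5: "cb" => no
  Position 6: "ba" => no
  Position 7: "aa" => no
  Position 8: "aa" => no
  Position 9: "ac" => no
  Position 10: "ca" => MATCH
Total occurrences: 2

2


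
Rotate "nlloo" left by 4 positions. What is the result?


Input: "nlloo", rotate left by 4
First 4 characters: "nllo"
Remaining characters: "o"
Concatenate remaining + first: "o" + "nllo" = "onllo"

onllo


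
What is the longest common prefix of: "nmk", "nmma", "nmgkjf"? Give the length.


Words: nmk, nmma, nmgkjf
  Position 0: all 'n' => match
  Position 1: all 'm' => match
  Position 2: ('k', 'm', 'g') => mismatch, stop
LCP = "nm" (length 2)

2


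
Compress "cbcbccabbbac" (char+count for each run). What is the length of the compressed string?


Input: cbcbccabbbac
Runs:
  'c' x 1 => "c1"
  'b' x 1 => "b1"
  'c' x 1 => "c1"
  'b' x 1 => "b1"
  'c' x 2 => "c2"
  'a' x 1 => "a1"
  'b' x 3 => "b3"
  'a' x 1 => "a1"
  'c' x 1 => "c1"
Compressed: "c1b1c1b1c2a1b3a1c1"
Compressed length: 18

18


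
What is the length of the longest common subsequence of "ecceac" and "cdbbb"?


LCS of "ecceac" and "cdbbb"
DP table:
           c    d    b    b    b
      0    0    0    0    0    0
  e   0    0    0    0    0    0
  c   0    1    1    1    1    1
  c   0    1    1    1    1    1
  e   0    1    1    1    1    1
  a   0    1    1    1    1    1
  c   0    1    1    1    1    1
LCS length = dp[6][5] = 1

1


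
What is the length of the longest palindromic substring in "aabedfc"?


Input: "aabedfc"
Checking substrings for palindromes:
  [0:2] "aa" (len 2) => palindrome
Longest palindromic substring: "aa" with length 2

2


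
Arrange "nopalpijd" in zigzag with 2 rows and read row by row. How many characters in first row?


Zigzag "nopalpijd" into 2 rows:
Placing characters:
  'n' => row 0
  'o' => row 1
  'p' => row 0
  'a' => row 1
  'l' => row 0
  'p' => row 1
  'i' => row 0
  'j' => row 1
  'd' => row 0
Rows:
  Row 0: "nplid"
  Row 1: "oapj"
First row length: 5

5


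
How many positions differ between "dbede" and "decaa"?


Comparing "dbede" and "decaa" position by position:
  Position 0: 'd' vs 'd' => same
  Position 1: 'b' vs 'e' => DIFFER
  Position 2: 'e' vs 'c' => DIFFER
  Position 3: 'd' vs 'a' => DIFFER
  Position 4: 'e' vs 'a' => DIFFER
Positions that differ: 4

4


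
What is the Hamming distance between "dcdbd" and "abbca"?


Comparing "dcdbd" and "abbca" position by position:
  Position 0: 'd' vs 'a' => differ
  Position 1: 'c' vs 'b' => differ
  Position 2: 'd' vs 'b' => differ
  Position 3: 'b' vs 'c' => differ
  Position 4: 'd' vs 'a' => differ
Total differences (Hamming distance): 5

5


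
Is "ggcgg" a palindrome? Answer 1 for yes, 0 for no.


Input: ggcgg
Reversed: ggcgg
  Compare pos 0 ('g') with pos 4 ('g'): match
  Compare pos 1 ('g') with pos 3 ('g'): match
Result: palindrome

1


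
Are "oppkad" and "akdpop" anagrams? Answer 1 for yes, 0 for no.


Strings: "oppkad", "akdpop"
Sorted first:  adkopp
Sorted second: adkopp
Sorted forms match => anagrams

1


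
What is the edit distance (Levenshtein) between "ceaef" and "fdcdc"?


Computing edit distance: "ceaef" -> "fdcdc"
DP table:
           f    d    c    d    c
      0    1    2    3    4    5
  c   1    1    2    2    3    4
  e   2    2    2    3    3    4
  a   3    3    3    3    4    4
  e   4    4    4    4    4    5
  f   5    4    5    5    5    5
Edit distance = dp[5][5] = 5

5


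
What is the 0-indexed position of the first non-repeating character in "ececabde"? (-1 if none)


Input: ececabde
Character frequencies:
  'a': 1
  'b': 1
  'c': 2
  'd': 1
  'e': 3
Scanning left to right for freq == 1:
  Position 0 ('e'): freq=3, skip
  Position 1 ('c'): freq=2, skip
  Position 2 ('e'): freq=3, skip
  Position 3 ('c'): freq=2, skip
  Position 4 ('a'): unique! => answer = 4

4


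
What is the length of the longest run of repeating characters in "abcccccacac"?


Input: "abcccccacac"
Scanning for longest run:
  Position 1 ('b'): new char, reset run to 1
  Position 2 ('c'): new char, reset run to 1
  Position 3 ('c'): continues run of 'c', length=2
  Position 4 ('c'): continues run of 'c', length=3
  Position 5 ('c'): continues run of 'c', length=4
  Position 6 ('c'): continues run of 'c', length=5
  Position 7 ('a'): new char, reset run to 1
  Position 8 ('c'): new char, reset run to 1
  Position 9 ('a'): new char, reset run to 1
  Position 10 ('c'): new char, reset run to 1
Longest run: 'c' with length 5

5


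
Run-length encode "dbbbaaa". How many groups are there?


Input: dbbbaaa
Scanning for consecutive runs:
  Group 1: 'd' x 1 (positions 0-0)
  Group 2: 'b' x 3 (positions 1-3)
  Group 3: 'a' x 3 (positions 4-6)
Total groups: 3

3


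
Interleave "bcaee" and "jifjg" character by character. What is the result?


Interleaving "bcaee" and "jifjg":
  Position 0: 'b' from first, 'j' from second => "bj"
  Position 1: 'c' from first, 'i' from second => "ci"
  Position 2: 'a' from first, 'f' from second => "af"
  Position 3: 'e' from first, 'j' from second => "ej"
  Position 4: 'e' from first, 'g' from second => "eg"
Result: bjciafejeg

bjciafejeg


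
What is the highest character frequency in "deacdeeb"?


Input: deacdeeb
Character counts:
  'a': 1
  'b': 1
  'c': 1
  'd': 2
  'e': 3
Maximum frequency: 3

3


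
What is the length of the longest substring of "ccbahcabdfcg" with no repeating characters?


Input: "ccbahcabdfcg"
Sliding window (track last position of each char):
  Position 0 ('c'): window [0,0] length 1 -- new best
  Position 1 ('c'): repeat (last at 0), move window start to 1
  Position 1 ('c'): window [1,1] length 1
  Position 2 ('b'): window [1,2] length 2 -- new best
  Position 3 ('a'): window [1,3] length 3 -- new best
  Position 4 ('h'): window [1,4] length 4 -- new best
  Position 5 ('c'): repeat (last at 1), move window start to 2
  Position 5 ('c'): window [2,5] length 4
  Position 6 ('a'): repeat (last at 3), move window start to 4
  Position 6 ('a'): window [4,6] length 3
  Position 7 ('b'): window [4,7] length 4
  Position 8 ('d'): window [4,8] length 5 -- new best
  Position 9 ('f'): window [4,9] length 6 -- new best
  Position 10 ('c'): repeat (last at 5), move window start to 6
  Position 10 ('c'): window [6,10] length 5
  Position 11 ('g'): window [6,11] length 6
Longest substring with no repeats: "hcabdf" with length 6

6


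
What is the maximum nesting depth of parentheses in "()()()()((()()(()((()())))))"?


Input: "()()()()((()()(()((()())))))"
Tracking depth:
  Position 0 '(': depth becomes 1
  Position 1 ')': depth becomes 0
  Position 2 '(': depth becomes 1
  Position 3 ')': depth becomes 0
  Position 4 '(': depth becomes 1
  Position 5 ')': depth becomes 0
  Position 6 '(': depth becomes 1
  Position 7 ')': depth becomes 0
  Position 8 '(': depth becomes 1
  Position 9 '(': depth becomes 2
  Position 10 '(': depth becomes 3
  Position 11 ')': depth becomes 2
  Position 12 '(': depth becomes 3
  Position 13 ')': depth becomes 2
  Position 14 '(': depth becomes 3
  Position 15 '(': depth becomes 4
  Position 16 ')': depth becomes 3
  Position 17 '(': depth becomes 4
  Position 18 '(': depth becomes 5
  Position 19 '(': depth becomes 6
  Position 20 ')': depth becomes 5
  Position 21 '(': depth becomes 6
  Position 22 ')': depth becomes 5
  Position 23 ')': depth becomes 4
  Position 24 ')': depth becomes 3
  Position 25 ')': depth becomes 2
  Position 26 ')': depth becomes 1
  Position 27 ')': depth becomes 0
Maximum depth reached: 6

6


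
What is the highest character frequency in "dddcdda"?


Input: dddcdda
Character counts:
  'a': 1
  'c': 1
  'd': 5
Maximum frequency: 5

5


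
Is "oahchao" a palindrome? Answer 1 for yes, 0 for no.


Input: oahchao
Reversed: oahchao
  Compare pos 0 ('o') with pos 6 ('o'): match
  Compare pos 1 ('a') with pos 5 ('a'): match
  Compare pos 2 ('h') with pos 4 ('h'): match
Result: palindrome

1


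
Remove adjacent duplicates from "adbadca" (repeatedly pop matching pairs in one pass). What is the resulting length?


Input: adbadca
Stack-based adjacent duplicate removal:
  Read 'a': push. Stack: a
  Read 'd': push. Stack: ad
  Read 'b': push. Stack: adb
  Read 'a': push. Stack: adba
  Read 'd': push. Stack: adbad
  Read 'c': push. Stack: adbadc
  Read 'a': push. Stack: adbadca
Final stack: "adbadca" (length 7)

7


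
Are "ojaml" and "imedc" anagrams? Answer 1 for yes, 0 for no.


Strings: "ojaml", "imedc"
Sorted first:  ajlmo
Sorted second: cdeim
Differ at position 0: 'a' vs 'c' => not anagrams

0


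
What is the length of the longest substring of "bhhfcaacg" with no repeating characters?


Input: "bhhfcaacg"
Sliding window (track last position of each char):
  Position 0 ('b'): window [0,0] length 1 -- new best
  Position 1 ('h'): window [0,1] length 2 -- new best
  Position 2 ('h'): repeat (last at 1), move window start to 2
  Position 2 ('h'): window [2,2] length 1
  Position 3 ('f'): window [2,3] length 2
  Position 4 ('c'): window [2,4] length 3 -- new best
  Position 5 ('a'): window [2,5] length 4 -- new best
  Position 6 ('a'): repeat (last at 5), move window start to 6
  Position 6 ('a'): window [6,6] length 1
  Position 7 ('c'): window [6,7] length 2
  Position 8 ('g'): window [6,8] length 3
Longest substring with no repeats: "hfca" with length 4

4


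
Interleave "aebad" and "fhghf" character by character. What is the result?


Interleaving "aebad" and "fhghf":
  Position 0: 'a' from first, 'f' from second => "af"
  Position 1: 'e' from first, 'h' from second => "eh"
  Position 2: 'b' from first, 'g' from second => "bg"
  Position 3: 'a' from first, 'h' from second => "ah"
  Position 4: 'd' from first, 'f' from second => "df"
Result: afehbgahdf

afehbgahdf


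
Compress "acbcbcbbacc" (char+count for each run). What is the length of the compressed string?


Input: acbcbcbbacc
Runs:
  'a' x 1 => "a1"
  'c' x 1 => "c1"
  'b' x 1 => "b1"
  'c' x 1 => "c1"
  'b' x 1 => "b1"
  'c' x 1 => "c1"
  'b' x 2 => "b2"
  'a' x 1 => "a1"
  'c' x 2 => "c2"
Compressed: "a1c1b1c1b1c1b2a1c2"
Compressed length: 18

18


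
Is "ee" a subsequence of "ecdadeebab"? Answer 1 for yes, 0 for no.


Check if "ee" is a subsequence of "ecdadeebab"
Greedy scan:
  Position 0 ('e'): matches sub[0] = 'e'
  Position 1 ('c'): no match needed
  Position 2 ('d'): no match needed
  Position 3 ('a'): no match needed
  Position 4 ('d'): no match needed
  Position 5 ('e'): matches sub[1] = 'e'
  Position 6 ('e'): no match needed
  Position 7 ('b'): no match needed
  Position 8 ('a'): no match needed
  Position 9 ('b'): no match needed
All 2 characters matched => is a subsequence

1


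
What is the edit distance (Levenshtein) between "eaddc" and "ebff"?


Computing edit distance: "eaddc" -> "ebff"
DP table:
           e    b    f    f
      0    1    2    3    4
  e   1    0    1    2    3
  a   2    1    1    2    3
  d   3    2    2    2    3
  d   4    3    3    3    3
  c   5    4    4    4    4
Edit distance = dp[5][4] = 4

4


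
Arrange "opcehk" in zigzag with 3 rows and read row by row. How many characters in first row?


Zigzag "opcehk" into 3 rows:
Placing characters:
  'o' => row 0
  'p' => row 1
  'c' => row 2
  'e' => row 1
  'h' => row 0
  'k' => row 1
Rows:
  Row 0: "oh"
  Row 1: "pek"
  Row 2: "c"
First row length: 2

2


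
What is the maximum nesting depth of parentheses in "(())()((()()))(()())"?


Input: "(())()((()()))(()())"
Tracking depth:
  Position 0 '(': depth becomes 1
  Position 1 '(': depth becomes 2
  Position 2 ')': depth becomes 1
  Position 3 ')': depth becomes 0
  Position 4 '(': depth becomes 1
  Position 5 ')': depth becomes 0
  Position 6 '(': depth becomes 1
  Position 7 '(': depth becomes 2
  Position 8 '(': depth becomes 3
  Position 9 ')': depth becomes 2
  Position 10 '(': depth becomes 3
  Position 11 ')': depth becomes 2
  Position 12 ')': depth becomes 1
  Position 13 ')': depth becomes 0
  Position 14 '(': depth becomes 1
  Position 15 '(': depth becomes 2
  Position 16 ')': depth becomes 1
  Position 17 '(': depth becomes 2
  Position 18 ')': depth becomes 1
  Position 19 ')': depth becomes 0
Maximum depth reached: 3

3


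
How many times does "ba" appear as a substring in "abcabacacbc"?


Searching for "ba" in "abcabacacbc"
Scanning each position:
  Position 0: "ab" => no
  Position 1: "bc" => no
  Position 2: "ca" => no
  Position 3: "ab" => no
  Position 4: "ba" => MATCH
  Position 5: "ac" => no
  Position 6: "ca" => no
  Position 7: "ac" => no
  Position 8: "cb" => no
  Position 9: "bc" => no
Total occurrences: 1

1


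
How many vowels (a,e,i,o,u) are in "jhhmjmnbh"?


Input: jhhmjmnbh
Checking each character:
  'j' at position 0: consonant
  'h' at position 1: consonant
  'h' at position 2: consonant
  'm' at position 3: consonant
  'j' at position 4: consonant
  'm' at position 5: consonant
  'n' at position 6: consonant
  'b' at position 7: consonant
  'h' at position 8: consonant
Total vowels: 0

0


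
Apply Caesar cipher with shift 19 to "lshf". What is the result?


Caesar cipher: shift "lshf" by 19
  'l' (pos 11) + 19 = pos 4 = 'e'
  's' (pos 18) + 19 = pos 11 = 'l'
  'h' (pos 7) + 19 = pos 0 = 'a'
  'f' (pos 5) + 19 = pos 24 = 'y'
Result: elay

elay


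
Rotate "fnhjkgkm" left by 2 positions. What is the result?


Input: "fnhjkgkm", rotate left by 2
First 2 characters: "fn"
Remaining characters: "hjkgkm"
Concatenate remaining + first: "hjkgkm" + "fn" = "hjkgkmfn"

hjkgkmfn


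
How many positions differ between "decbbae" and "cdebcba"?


Comparing "decbbae" and "cdebcba" position by position:
  Position 0: 'd' vs 'c' => DIFFER
  Position 1: 'e' vs 'd' => DIFFER
  Position 2: 'c' vs 'e' => DIFFER
  Position 3: 'b' vs 'b' => same
  Position 4: 'b' vs 'c' => DIFFER
  Position 5: 'a' vs 'b' => DIFFER
  Position 6: 'e' vs 'a' => DIFFER
Positions that differ: 6

6


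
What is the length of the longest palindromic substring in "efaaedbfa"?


Input: "efaaedbfa"
Checking substrings for palindromes:
  [2:4] "aa" (len 2) => palindrome
Longest palindromic substring: "aa" with length 2

2


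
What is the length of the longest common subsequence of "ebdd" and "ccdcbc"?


LCS of "ebdd" and "ccdcbc"
DP table:
           c    c    d    c    b    c
      0    0    0    0    0    0    0
  e   0    0    0    0    0    0    0
  b   0    0    0    0    0    1    1
  d   0    0    0    1    1    1    1
  d   0    0    0    1    1    1    1
LCS length = dp[4][6] = 1

1


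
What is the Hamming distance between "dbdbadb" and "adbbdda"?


Comparing "dbdbadb" and "adbbdda" position by position:
  Position 0: 'd' vs 'a' => differ
  Position 1: 'b' vs 'd' => differ
  Position 2: 'd' vs 'b' => differ
  Position 3: 'b' vs 'b' => same
  Position 4: 'a' vs 'd' => differ
  Position 5: 'd' vs 'd' => same
  Position 6: 'b' vs 'a' => differ
Total differences (Hamming distance): 5

5


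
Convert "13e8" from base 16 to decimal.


Input: "13e8" in base 16
Positional expansion:
  Digit '1' (value 1) x 16^3 = 4096
  Digit '3' (value 3) x 16^2 = 768
  Digit 'e' (value 14) x 16^1 = 224
  Digit '8' (value 8) x 16^0 = 8
Sum = 5096

5096


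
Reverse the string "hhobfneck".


Input: hhobfneck
Reading characters right to left:
  Position 8: 'k'
  Position 7: 'c'
  Position 6: 'e'
  Position 5: 'n'
  Position 4: 'f'
  Position 3: 'b'
  Position 2: 'o'
  Position 1: 'h'
  Position 0: 'h'
Reversed: kcenfbohh

kcenfbohh


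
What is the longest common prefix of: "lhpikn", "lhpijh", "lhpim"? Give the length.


Words: lhpikn, lhpijh, lhpim
  Position 0: all 'l' => match
  Position 1: all 'h' => match
  Position 2: all 'p' => match
  Position 3: all 'i' => match
  Position 4: ('k', 'j', 'm') => mismatch, stop
LCP = "lhpi" (length 4)

4


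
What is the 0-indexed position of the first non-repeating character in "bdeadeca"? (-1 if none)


Input: bdeadeca
Character frequencies:
  'a': 2
  'b': 1
  'c': 1
  'd': 2
  'e': 2
Scanning left to right for freq == 1:
  Position 0 ('b'): unique! => answer = 0

0


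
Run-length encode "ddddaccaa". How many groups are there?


Input: ddddaccaa
Scanning for consecutive runs:
  Group 1: 'd' x 4 (positions 0-3)
  Group 2: 'a' x 1 (positions 4-4)
  Group 3: 'c' x 2 (positions 5-6)
  Group 4: 'a' x 2 (positions 7-8)
Total groups: 4

4


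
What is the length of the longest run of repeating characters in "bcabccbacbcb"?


Input: "bcabccbacbcb"
Scanning for longest run:
  Position 1 ('c'): new char, reset run to 1
  Position 2 ('a'): new char, reset run to 1
  Position 3 ('b'): new char, reset run to 1
  Position 4 ('c'): new char, reset run to 1
  Position 5 ('c'): continues run of 'c', length=2
  Position 6 ('b'): new char, reset run to 1
  Position 7 ('a'): new char, reset run to 1
  Position 8 ('c'): new char, reset run to 1
  Position 9 ('b'): new char, reset run to 1
  Position 10 ('c'): new char, reset run to 1
  Position 11 ('b'): new char, reset run to 1
Longest run: 'c' with length 2

2


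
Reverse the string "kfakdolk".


Input: kfakdolk
Reading characters right to left:
  Position 7: 'k'
  Position 6: 'l'
  Position 5: 'o'
  Position 4: 'd'
  Position 3: 'k'
  Position 2: 'a'
  Position 1: 'f'
  Position 0: 'k'
Reversed: klodkafk

klodkafk


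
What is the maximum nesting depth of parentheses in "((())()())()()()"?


Input: "((())()())()()()"
Tracking depth:
  Position 0 '(': depth becomes 1
  Position 1 '(': depth becomes 2
  Position 2 '(': depth becomes 3
  Position 3 ')': depth becomes 2
  Position 4 ')': depth becomes 1
  Position 5 '(': depth becomes 2
  Position 6 ')': depth becomes 1
  Position 7 '(': depth becomes 2
  Position 8 ')': depth becomes 1
  Position 9 ')': depth becomes 0
  Position 10 '(': depth becomes 1
  Position 11 ')': depth becomes 0
  Position 12 '(': depth becomes 1
  Position 13 ')': depth becomes 0
  Position 14 '(': depth becomes 1
  Position 15 ')': depth becomes 0
Maximum depth reached: 3

3


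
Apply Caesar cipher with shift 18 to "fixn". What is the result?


Caesar cipher: shift "fixn" by 18
  'f' (pos 5) + 18 = pos 23 = 'x'
  'i' (pos 8) + 18 = pos 0 = 'a'
  'x' (pos 23) + 18 = pos 15 = 'p'
  'n' (pos 13) + 18 = pos 5 = 'f'
Result: xapf

xapf


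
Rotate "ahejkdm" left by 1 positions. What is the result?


Input: "ahejkdm", rotate left by 1
First 1 characters: "a"
Remaining characters: "hejkdm"
Concatenate remaining + first: "hejkdm" + "a" = "hejkdma"

hejkdma


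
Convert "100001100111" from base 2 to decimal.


Input: "100001100111" in base 2
Positional expansion:
  Digit '1' (value 1) x 2^11 = 2048
  Digit '0' (value 0) x 2^10 = 0
  Digit '0' (value 0) x 2^9 = 0
  Digit '0' (value 0) x 2^8 = 0
  Digit '0' (value 0) x 2^7 = 0
  Digit '1' (value 1) x 2^6 = 64
  Digit '1' (value 1) x 2^5 = 32
  Digit '0' (value 0) x 2^4 = 0
  Digit '0' (value 0) x 2^3 = 0
  Digit '1' (value 1) x 2^2 = 4
  Digit '1' (value 1) x 2^1 = 2
  Digit '1' (value 1) x 2^0 = 1
Sum = 2151

2151


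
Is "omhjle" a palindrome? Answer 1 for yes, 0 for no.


Input: omhjle
Reversed: eljhmo
  Compare pos 0 ('o') with pos 5 ('e'): MISMATCH
  Compare pos 1 ('m') with pos 4 ('l'): MISMATCH
  Compare pos 2 ('h') with pos 3 ('j'): MISMATCH
Result: not a palindrome

0


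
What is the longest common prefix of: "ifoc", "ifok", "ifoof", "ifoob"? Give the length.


Words: ifoc, ifok, ifoof, ifoob
  Position 0: all 'i' => match
  Position 1: all 'f' => match
  Position 2: all 'o' => match
  Position 3: ('c', 'k', 'o', 'o') => mismatch, stop
LCP = "ifo" (length 3)

3


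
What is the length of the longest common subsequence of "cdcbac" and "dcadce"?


LCS of "cdcbac" and "dcadce"
DP table:
           d    c    a    d    c    e
      0    0    0    0    0    0    0
  c   0    0    1    1    1    1    1
  d   0    1    1    1    2    2    2
  c   0    1    2    2    2    3    3
  b   0    1    2    2    2    3    3
  a   0    1    2    3    3    3    3
  c   0    1    2    3    3    4    4
LCS length = dp[6][6] = 4

4


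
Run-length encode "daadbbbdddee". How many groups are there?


Input: daadbbbdddee
Scanning for consecutive runs:
  Group 1: 'd' x 1 (positions 0-0)
  Group 2: 'a' x 2 (positions 1-2)
  Group 3: 'd' x 1 (positions 3-3)
  Group 4: 'b' x 3 (positions 4-6)
  Group 5: 'd' x 3 (positions 7-9)
  Group 6: 'e' x 2 (positions 10-11)
Total groups: 6

6


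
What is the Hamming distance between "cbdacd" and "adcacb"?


Comparing "cbdacd" and "adcacb" position by position:
  Position 0: 'c' vs 'a' => differ
  Position 1: 'b' vs 'd' => differ
  Position 2: 'd' vs 'c' => differ
  Position 3: 'a' vs 'a' => same
  Position 4: 'c' vs 'c' => same
  Position 5: 'd' vs 'b' => differ
Total differences (Hamming distance): 4

4


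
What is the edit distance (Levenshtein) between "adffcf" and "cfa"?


Computing edit distance: "adffcf" -> "cfa"
DP table:
           c    f    a
      0    1    2    3
  a   1    1    2    2
  d   2    2    2    3
  f   3    3    2    3
  f   4    4    3    3
  c   5    4    4    4
  f   6    5    4    5
Edit distance = dp[6][3] = 5

5


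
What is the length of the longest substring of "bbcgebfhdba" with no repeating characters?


Input: "bbcgebfhdba"
Sliding window (track last position of each char):
  Position 0 ('b'): window [0,0] length 1 -- new best
  Position 1 ('b'): repeat (last at 0), move window start to 1
  Position 1 ('b'): window [1,1] length 1
  Position 2 ('c'): window [1,2] length 2 -- new best
  Position 3 ('g'): window [1,3] length 3 -- new best
  Position 4 ('e'): window [1,4] length 4 -- new best
  Position 5 ('b'): repeat (last at 1), move window start to 2
  Position 5 ('b'): window [2,5] length 4
  Position 6 ('f'): window [2,6] length 5 -- new best
  Position 7 ('h'): window [2,7] length 6 -- new best
  Position 8 ('d'): window [2,8] length 7 -- new best
  Position 9 ('b'): repeat (last at 5), move window start to 6
  Position 9 ('b'): window [6,9] length 4
  Position 10 ('a'): window [6,10] length 5
Longest substring with no repeats: "cgebfhd" with length 7

7


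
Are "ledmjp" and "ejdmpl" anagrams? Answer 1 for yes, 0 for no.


Strings: "ledmjp", "ejdmpl"
Sorted first:  dejlmp
Sorted second: dejlmp
Sorted forms match => anagrams

1


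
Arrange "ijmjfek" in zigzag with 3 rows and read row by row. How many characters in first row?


Zigzag "ijmjfek" into 3 rows:
Placing characters:
  'i' => row 0
  'j' => row 1
  'm' => row 2
  'j' => row 1
  'f' => row 0
  'e' => row 1
  'k' => row 2
Rows:
  Row 0: "if"
  Row 1: "jje"
  Row 2: "mk"
First row length: 2

2


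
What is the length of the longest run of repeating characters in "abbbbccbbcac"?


Input: "abbbbccbbcac"
Scanning for longest run:
  Position 1 ('b'): new char, reset run to 1
  Position 2 ('b'): continues run of 'b', length=2
  Position 3 ('b'): continues run of 'b', length=3
  Position 4 ('b'): continues run of 'b', length=4
  Position 5 ('c'): new char, reset run to 1
  Position 6 ('c'): continues run of 'c', length=2
  Position 7 ('b'): new char, reset run to 1
  Position 8 ('b'): continues run of 'b', length=2
  Position 9 ('c'): new char, reset run to 1
  Position 10 ('a'): new char, reset run to 1
  Position 11 ('c'): new char, reset run to 1
Longest run: 'b' with length 4

4


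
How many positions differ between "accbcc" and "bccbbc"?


Comparing "accbcc" and "bccbbc" position by position:
  Position 0: 'a' vs 'b' => DIFFER
  Position 1: 'c' vs 'c' => same
  Position 2: 'c' vs 'c' => same
  Position 3: 'b' vs 'b' => same
  Position 4: 'c' vs 'b' => DIFFER
  Position 5: 'c' vs 'c' => same
Positions that differ: 2

2


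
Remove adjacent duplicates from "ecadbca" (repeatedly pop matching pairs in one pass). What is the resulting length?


Input: ecadbca
Stack-based adjacent duplicate removal:
  Read 'e': push. Stack: e
  Read 'c': push. Stack: ec
  Read 'a': push. Stack: eca
  Read 'd': push. Stack: ecad
  Read 'b': push. Stack: ecadb
  Read 'c': push. Stack: ecadbc
  Read 'a': push. Stack: ecadbca
Final stack: "ecadbca" (length 7)

7


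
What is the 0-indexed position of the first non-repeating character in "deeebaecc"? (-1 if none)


Input: deeebaecc
Character frequencies:
  'a': 1
  'b': 1
  'c': 2
  'd': 1
  'e': 4
Scanning left to right for freq == 1:
  Position 0 ('d'): unique! => answer = 0

0


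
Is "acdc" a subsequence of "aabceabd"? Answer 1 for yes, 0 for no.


Check if "acdc" is a subsequence of "aabceabd"
Greedy scan:
  Position 0 ('a'): matches sub[0] = 'a'
  Position 1 ('a'): no match needed
  Position 2 ('b'): no match needed
  Position 3 ('c'): matches sub[1] = 'c'
  Position 4 ('e'): no match needed
  Position 5 ('a'): no match needed
  Position 6 ('b'): no match needed
  Position 7 ('d'): matches sub[2] = 'd'
Only matched 3/4 characters => not a subsequence

0


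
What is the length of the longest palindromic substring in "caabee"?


Input: "caabee"
Checking substrings for palindromes:
  [1:3] "aa" (len 2) => palindrome
  [4:6] "ee" (len 2) => palindrome
Longest palindromic substring: "aa" with length 2

2


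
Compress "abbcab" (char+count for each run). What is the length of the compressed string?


Input: abbcab
Runs:
  'a' x 1 => "a1"
  'b' x 2 => "b2"
  'c' x 1 => "c1"
  'a' x 1 => "a1"
  'b' x 1 => "b1"
Compressed: "a1b2c1a1b1"
Compressed length: 10

10


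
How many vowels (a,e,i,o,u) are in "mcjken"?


Input: mcjken
Checking each character:
  'm' at position 0: consonant
  'c' at position 1: consonant
  'j' at position 2: consonant
  'k' at position 3: consonant
  'e' at position 4: vowel (running total: 1)
  'n' at position 5: consonant
Total vowels: 1

1


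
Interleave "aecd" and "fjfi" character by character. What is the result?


Interleaving "aecd" and "fjfi":
  Position 0: 'a' from first, 'f' from second => "af"
  Position 1: 'e' from first, 'j' from second => "ej"
  Position 2: 'c' from first, 'f' from second => "cf"
  Position 3: 'd' from first, 'i' from second => "di"
Result: afejcfdi

afejcfdi


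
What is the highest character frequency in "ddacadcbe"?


Input: ddacadcbe
Character counts:
  'a': 2
  'b': 1
  'c': 2
  'd': 3
  'e': 1
Maximum frequency: 3

3


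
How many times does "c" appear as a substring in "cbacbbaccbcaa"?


Searching for "c" in "cbacbbaccbcaa"
Scanning each position:
  Position 0: "c" => MATCH
  Position 1: "b" => no
  Position 2: "a" => no
  Position 3: "c" => MATCH
  Position 4: "b" => no
  Position 5: "b" => no
  Position 6: "a" => no
  Position 7: "c" => MATCH
  Position 8: "c" => MATCH
  Position 9: "b" => no
  Position 10: "c" => MATCH
  Position 11: "a" => no
  Position 12: "a" => no
Total occurrences: 5

5


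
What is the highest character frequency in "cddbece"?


Input: cddbece
Character counts:
  'b': 1
  'c': 2
  'd': 2
  'e': 2
Maximum frequency: 2

2


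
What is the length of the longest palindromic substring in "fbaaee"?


Input: "fbaaee"
Checking substrings for palindromes:
  [2:4] "aa" (len 2) => palindrome
  [4:6] "ee" (len 2) => palindrome
Longest palindromic substring: "aa" with length 2

2


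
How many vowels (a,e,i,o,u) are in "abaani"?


Input: abaani
Checking each character:
  'a' at position 0: vowel (running total: 1)
  'b' at position 1: consonant
  'a' at position 2: vowel (running total: 2)
  'a' at position 3: vowel (running total: 3)
  'n' at position 4: consonant
  'i' at position 5: vowel (running total: 4)
Total vowels: 4

4
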